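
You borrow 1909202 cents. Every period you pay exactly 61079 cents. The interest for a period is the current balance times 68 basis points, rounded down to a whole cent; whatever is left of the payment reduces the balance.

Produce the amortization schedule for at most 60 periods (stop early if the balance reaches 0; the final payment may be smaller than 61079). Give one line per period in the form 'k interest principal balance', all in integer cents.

1. interest=⌊1909202·68/10000⌋=12982; principal=61079-12982=48097; balance=1909202-48097=1861105
2. interest=⌊1861105·68/10000⌋=12655; principal=61079-12655=48424; balance=1861105-48424=1812681
3. interest=⌊1812681·68/10000⌋=12326; principal=61079-12326=48753; balance=1812681-48753=1763928
4. interest=⌊1763928·68/10000⌋=11994; principal=61079-11994=49085; balance=1763928-49085=1714843
5. interest=⌊1714843·68/10000⌋=11660; principal=61079-11660=49419; balance=1714843-49419=1665424
6. interest=⌊1665424·68/10000⌋=11324; principal=61079-11324=49755; balance=1665424-49755=1615669
7. interest=⌊1615669·68/10000⌋=10986; principal=61079-10986=50093; balance=1615669-50093=1565576
8. interest=⌊1565576·68/10000⌋=10645; principal=61079-10645=50434; balance=1565576-50434=1515142
9. interest=⌊1515142·68/10000⌋=10302; principal=61079-10302=50777; balance=1515142-50777=1464365
10. interest=⌊1464365·68/10000⌋=9957; principal=61079-9957=51122; balance=1464365-51122=1413243
11. interest=⌊1413243·68/10000⌋=9610; principal=61079-9610=51469; balance=1413243-51469=1361774
12. interest=⌊1361774·68/10000⌋=9260; principal=61079-9260=51819; balance=1361774-51819=1309955
13. interest=⌊1309955·68/10000⌋=8907; principal=61079-8907=52172; balance=1309955-52172=1257783
14. interest=⌊1257783·68/10000⌋=8552; principal=61079-8552=52527; balance=1257783-52527=1205256
15. interest=⌊1205256·68/10000⌋=8195; principal=61079-8195=52884; balance=1205256-52884=1152372
16. interest=⌊1152372·68/10000⌋=7836; principal=61079-7836=53243; balance=1152372-53243=1099129
17. interest=⌊1099129·68/10000⌋=7474; principal=61079-7474=53605; balance=1099129-53605=1045524
18. interest=⌊1045524·68/10000⌋=7109; principal=61079-7109=53970; balance=1045524-53970=991554
19. interest=⌊991554·68/10000⌋=6742; principal=61079-6742=54337; balance=991554-54337=937217
20. interest=⌊937217·68/10000⌋=6373; principal=61079-6373=54706; balance=937217-54706=882511
21. interest=⌊882511·68/10000⌋=6001; principal=61079-6001=55078; balance=882511-55078=827433
22. interest=⌊827433·68/10000⌋=5626; principal=61079-5626=55453; balance=827433-55453=771980
23. interest=⌊771980·68/10000⌋=5249; principal=61079-5249=55830; balance=771980-55830=716150
24. interest=⌊716150·68/10000⌋=4869; principal=61079-4869=56210; balance=716150-56210=659940
25. interest=⌊659940·68/10000⌋=4487; principal=61079-4487=56592; balance=659940-56592=603348
26. interest=⌊603348·68/10000⌋=4102; principal=61079-4102=56977; balance=603348-56977=546371
27. interest=⌊546371·68/10000⌋=3715; principal=61079-3715=57364; balance=546371-57364=489007
28. interest=⌊489007·68/10000⌋=3325; principal=61079-3325=57754; balance=489007-57754=431253
29. interest=⌊431253·68/10000⌋=2932; principal=61079-2932=58147; balance=431253-58147=373106
30. interest=⌊373106·68/10000⌋=2537; principal=61079-2537=58542; balance=373106-58542=314564
31. interest=⌊314564·68/10000⌋=2139; principal=61079-2139=58940; balance=314564-58940=255624
32. interest=⌊255624·68/10000⌋=1738; principal=61079-1738=59341; balance=255624-59341=196283
33. interest=⌊196283·68/10000⌋=1334; principal=61079-1334=59745; balance=196283-59745=136538
34. interest=⌊136538·68/10000⌋=928; principal=61079-928=60151; balance=136538-60151=76387
35. interest=⌊76387·68/10000⌋=519; principal=61079-519=60560; balance=76387-60560=15827
36. interest=⌊15827·68/10000⌋=107; principal=min(61079-107,15827)=15827; balance=15827-15827=0

1 12982 48097 1861105
2 12655 48424 1812681
3 12326 48753 1763928
4 11994 49085 1714843
5 11660 49419 1665424
6 11324 49755 1615669
7 10986 50093 1565576
8 10645 50434 1515142
9 10302 50777 1464365
10 9957 51122 1413243
11 9610 51469 1361774
12 9260 51819 1309955
13 8907 52172 1257783
14 8552 52527 1205256
15 8195 52884 1152372
16 7836 53243 1099129
17 7474 53605 1045524
18 7109 53970 991554
19 6742 54337 937217
20 6373 54706 882511
21 6001 55078 827433
22 5626 55453 771980
23 5249 55830 716150
24 4869 56210 659940
25 4487 56592 603348
26 4102 56977 546371
27 3715 57364 489007
28 3325 57754 431253
29 2932 58147 373106
30 2537 58542 314564
31 2139 58940 255624
32 1738 59341 196283
33 1334 59745 136538
34 928 60151 76387
35 519 60560 15827
36 107 15827 0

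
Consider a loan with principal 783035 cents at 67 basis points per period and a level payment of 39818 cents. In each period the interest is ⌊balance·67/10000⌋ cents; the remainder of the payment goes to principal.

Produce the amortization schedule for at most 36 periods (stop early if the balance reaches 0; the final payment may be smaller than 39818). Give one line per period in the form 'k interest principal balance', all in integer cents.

1 5246 34572 748463
2 5014 34804 713659
3 4781 35037 678622
4 4546 35272 643350
5 4310 35508 607842
6 4072 35746 572096
7 3833 35985 536111
8 3591 36227 499884
9 3349 36469 463415
10 3104 36714 426701
11 2858 36960 389741
12 2611 37207 352534
13 2361 37457 315077
14 2111 37707 277370
15 1858 37960 239410
16 1604 38214 201196
17 1348 38470 162726
18 1090 38728 123998
19 830 38988 85010
20 569 39249 45761
21 306 39512 6249
22 41 6249 0

1. interest=⌊783035·67/10000⌋=5246; principal=39818-5246=34572; balance=783035-34572=748463
2. interest=⌊748463·67/10000⌋=5014; principal=39818-5014=34804; balance=748463-34804=713659
3. interest=⌊713659·67/10000⌋=4781; principal=39818-4781=35037; balance=713659-35037=678622
4. interest=⌊678622·67/10000⌋=4546; principal=39818-4546=35272; balance=678622-35272=643350
5. interest=⌊643350·67/10000⌋=4310; principal=39818-4310=35508; balance=643350-35508=607842
6. interest=⌊607842·67/10000⌋=4072; principal=39818-4072=35746; balance=607842-35746=572096
7. interest=⌊572096·67/10000⌋=3833; principal=39818-3833=35985; balance=572096-35985=536111
8. interest=⌊536111·67/10000⌋=3591; principal=39818-3591=36227; balance=536111-36227=499884
9. interest=⌊499884·67/10000⌋=3349; principal=39818-3349=36469; balance=499884-36469=463415
10. interest=⌊463415·67/10000⌋=3104; principal=39818-3104=36714; balance=463415-36714=426701
11. interest=⌊426701·67/10000⌋=2858; principal=39818-2858=36960; balance=426701-36960=389741
12. interest=⌊389741·67/10000⌋=2611; principal=39818-2611=37207; balance=389741-37207=352534
13. interest=⌊352534·67/10000⌋=2361; principal=39818-2361=37457; balance=352534-37457=315077
14. interest=⌊315077·67/10000⌋=2111; principal=39818-2111=37707; balance=315077-37707=277370
15. interest=⌊277370·67/10000⌋=1858; principal=39818-1858=37960; balance=277370-37960=239410
16. interest=⌊239410·67/10000⌋=1604; principal=39818-1604=38214; balance=239410-38214=201196
17. interest=⌊201196·67/10000⌋=1348; principal=39818-1348=38470; balance=201196-38470=162726
18. interest=⌊162726·67/10000⌋=1090; principal=39818-1090=38728; balance=162726-38728=123998
19. interest=⌊123998·67/10000⌋=830; principal=39818-830=38988; balance=123998-38988=85010
20. interest=⌊85010·67/10000⌋=569; principal=39818-569=39249; balance=85010-39249=45761
21. interest=⌊45761·67/10000⌋=306; principal=39818-306=39512; balance=45761-39512=6249
22. interest=⌊6249·67/10000⌋=41; principal=min(39818-41,6249)=6249; balance=6249-6249=0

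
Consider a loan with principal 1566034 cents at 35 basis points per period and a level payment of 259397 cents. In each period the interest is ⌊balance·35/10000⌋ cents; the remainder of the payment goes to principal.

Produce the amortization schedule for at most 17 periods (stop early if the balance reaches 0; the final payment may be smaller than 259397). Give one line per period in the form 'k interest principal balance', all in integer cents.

1 5481 253916 1312118
2 4592 254805 1057313
3 3700 255697 801616
4 2805 256592 545024
5 1907 257490 287534
6 1006 258391 29143
7 102 29143 0

1. interest=⌊1566034·35/10000⌋=5481; principal=259397-5481=253916; balance=1566034-253916=1312118
2. interest=⌊1312118·35/10000⌋=4592; principal=259397-4592=254805; balance=1312118-254805=1057313
3. interest=⌊1057313·35/10000⌋=3700; principal=259397-3700=255697; balance=1057313-255697=801616
4. interest=⌊801616·35/10000⌋=2805; principal=259397-2805=256592; balance=801616-256592=545024
5. interest=⌊545024·35/10000⌋=1907; principal=259397-1907=257490; balance=545024-257490=287534
6. interest=⌊287534·35/10000⌋=1006; principal=259397-1006=258391; balance=287534-258391=29143
7. interest=⌊29143·35/10000⌋=102; principal=min(259397-102,29143)=29143; balance=29143-29143=0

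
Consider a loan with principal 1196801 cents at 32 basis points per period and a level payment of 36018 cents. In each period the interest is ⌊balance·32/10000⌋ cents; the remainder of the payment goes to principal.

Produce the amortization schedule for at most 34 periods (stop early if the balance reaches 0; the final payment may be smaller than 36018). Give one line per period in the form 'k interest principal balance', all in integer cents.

1 3829 32189 1164612
2 3726 32292 1132320
3 3623 32395 1099925
4 3519 32499 1067426
5 3415 32603 1034823
6 3311 32707 1002116
7 3206 32812 969304
8 3101 32917 936387
9 2996 33022 903365
10 2890 33128 870237
11 2784 33234 837003
12 2678 33340 803663
13 2571 33447 770216
14 2464 33554 736662
15 2357 33661 703001
16 2249 33769 669232
17 2141 33877 635355
18 2033 33985 601370
19 1924 34094 567276
20 1815 34203 533073
21 1705 34313 498760
22 1596 34422 464338
23 1485 34533 429805
24 1375 34643 395162
25 1264 34754 360408
26 1153 34865 325543
27 1041 34977 290566
28 929 35089 255477
29 817 35201 220276
30 704 35314 184962
31 591 35427 149535
32 478 35540 113995
33 364 35654 78341
34 250 35768 42573

1. interest=⌊1196801·32/10000⌋=3829; principal=36018-3829=32189; balance=1196801-32189=1164612
2. interest=⌊1164612·32/10000⌋=3726; principal=36018-3726=32292; balance=1164612-32292=1132320
3. interest=⌊1132320·32/10000⌋=3623; principal=36018-3623=32395; balance=1132320-32395=1099925
4. interest=⌊1099925·32/10000⌋=3519; principal=36018-3519=32499; balance=1099925-32499=1067426
5. interest=⌊1067426·32/10000⌋=3415; principal=36018-3415=32603; balance=1067426-32603=1034823
6. interest=⌊1034823·32/10000⌋=3311; principal=36018-3311=32707; balance=1034823-32707=1002116
7. interest=⌊1002116·32/10000⌋=3206; principal=36018-3206=32812; balance=1002116-32812=969304
8. interest=⌊969304·32/10000⌋=3101; principal=36018-3101=32917; balance=969304-32917=936387
9. interest=⌊936387·32/10000⌋=2996; principal=36018-2996=33022; balance=936387-33022=903365
10. interest=⌊903365·32/10000⌋=2890; principal=36018-2890=33128; balance=903365-33128=870237
11. interest=⌊870237·32/10000⌋=2784; principal=36018-2784=33234; balance=870237-33234=837003
12. interest=⌊837003·32/10000⌋=2678; principal=36018-2678=33340; balance=837003-33340=803663
13. interest=⌊803663·32/10000⌋=2571; principal=36018-2571=33447; balance=803663-33447=770216
14. interest=⌊770216·32/10000⌋=2464; principal=36018-2464=33554; balance=770216-33554=736662
15. interest=⌊736662·32/10000⌋=2357; principal=36018-2357=33661; balance=736662-33661=703001
16. interest=⌊703001·32/10000⌋=2249; principal=36018-2249=33769; balance=703001-33769=669232
17. interest=⌊669232·32/10000⌋=2141; principal=36018-2141=33877; balance=669232-33877=635355
18. interest=⌊635355·32/10000⌋=2033; principal=36018-2033=33985; balance=635355-33985=601370
19. interest=⌊601370·32/10000⌋=1924; principal=36018-1924=34094; balance=601370-34094=567276
20. interest=⌊567276·32/10000⌋=1815; principal=36018-1815=34203; balance=567276-34203=533073
21. interest=⌊533073·32/10000⌋=1705; principal=36018-1705=34313; balance=533073-34313=498760
22. interest=⌊498760·32/10000⌋=1596; principal=36018-1596=34422; balance=498760-34422=464338
23. interest=⌊464338·32/10000⌋=1485; principal=36018-1485=34533; balance=464338-34533=429805
24. interest=⌊429805·32/10000⌋=1375; principal=36018-1375=34643; balance=429805-34643=395162
25. interest=⌊395162·32/10000⌋=1264; principal=36018-1264=34754; balance=395162-34754=360408
26. interest=⌊360408·32/10000⌋=1153; principal=36018-1153=34865; balance=360408-34865=325543
27. interest=⌊325543·32/10000⌋=1041; principal=36018-1041=34977; balance=325543-34977=290566
28. interest=⌊290566·32/10000⌋=929; principal=36018-929=35089; balance=290566-35089=255477
29. interest=⌊255477·32/10000⌋=817; principal=36018-817=35201; balance=255477-35201=220276
30. interest=⌊220276·32/10000⌋=704; principal=36018-704=35314; balance=220276-35314=184962
31. interest=⌊184962·32/10000⌋=591; principal=36018-591=35427; balance=184962-35427=149535
32. interest=⌊149535·32/10000⌋=478; principal=36018-478=35540; balance=149535-35540=113995
33. interest=⌊113995·32/10000⌋=364; principal=36018-364=35654; balance=113995-35654=78341
34. interest=⌊78341·32/10000⌋=250; principal=36018-250=35768; balance=78341-35768=42573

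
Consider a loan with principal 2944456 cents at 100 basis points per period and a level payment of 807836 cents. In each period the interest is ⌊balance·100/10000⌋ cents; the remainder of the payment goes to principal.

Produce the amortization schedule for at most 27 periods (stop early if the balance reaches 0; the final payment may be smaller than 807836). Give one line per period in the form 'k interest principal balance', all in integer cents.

1 29444 778392 2166064
2 21660 786176 1379888
3 13798 794038 585850
4 5858 585850 0

1. interest=⌊2944456·100/10000⌋=29444; principal=807836-29444=778392; balance=2944456-778392=2166064
2. interest=⌊2166064·100/10000⌋=21660; principal=807836-21660=786176; balance=2166064-786176=1379888
3. interest=⌊1379888·100/10000⌋=13798; principal=807836-13798=794038; balance=1379888-794038=585850
4. interest=⌊585850·100/10000⌋=5858; principal=min(807836-5858,585850)=585850; balance=585850-585850=0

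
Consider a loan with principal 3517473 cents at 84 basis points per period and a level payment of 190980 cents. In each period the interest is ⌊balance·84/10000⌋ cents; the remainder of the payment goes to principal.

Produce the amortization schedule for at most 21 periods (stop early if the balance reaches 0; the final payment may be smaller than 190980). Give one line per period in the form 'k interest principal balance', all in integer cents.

1 29546 161434 3356039
2 28190 162790 3193249
3 26823 164157 3029092
4 25444 165536 2863556
5 24053 166927 2696629
6 22651 168329 2528300
7 21237 169743 2358557
8 19811 171169 2187388
9 18374 172606 2014782
10 16924 174056 1840726
11 15462 175518 1665208
12 13987 176993 1488215
13 12501 178479 1309736
14 11001 179979 1129757
15 9489 181491 948266
16 7965 183015 765251
17 6428 184552 580699
18 4877 186103 394596
19 3314 187666 206930
20 1738 189242 17688
21 148 17688 0

1. interest=⌊3517473·84/10000⌋=29546; principal=190980-29546=161434; balance=3517473-161434=3356039
2. interest=⌊3356039·84/10000⌋=28190; principal=190980-28190=162790; balance=3356039-162790=3193249
3. interest=⌊3193249·84/10000⌋=26823; principal=190980-26823=164157; balance=3193249-164157=3029092
4. interest=⌊3029092·84/10000⌋=25444; principal=190980-25444=165536; balance=3029092-165536=2863556
5. interest=⌊2863556·84/10000⌋=24053; principal=190980-24053=166927; balance=2863556-166927=2696629
6. interest=⌊2696629·84/10000⌋=22651; principal=190980-22651=168329; balance=2696629-168329=2528300
7. interest=⌊2528300·84/10000⌋=21237; principal=190980-21237=169743; balance=2528300-169743=2358557
8. interest=⌊2358557·84/10000⌋=19811; principal=190980-19811=171169; balance=2358557-171169=2187388
9. interest=⌊2187388·84/10000⌋=18374; principal=190980-18374=172606; balance=2187388-172606=2014782
10. interest=⌊2014782·84/10000⌋=16924; principal=190980-16924=174056; balance=2014782-174056=1840726
11. interest=⌊1840726·84/10000⌋=15462; principal=190980-15462=175518; balance=1840726-175518=1665208
12. interest=⌊1665208·84/10000⌋=13987; principal=190980-13987=176993; balance=1665208-176993=1488215
13. interest=⌊1488215·84/10000⌋=12501; principal=190980-12501=178479; balance=1488215-178479=1309736
14. interest=⌊1309736·84/10000⌋=11001; principal=190980-11001=179979; balance=1309736-179979=1129757
15. interest=⌊1129757·84/10000⌋=9489; principal=190980-9489=181491; balance=1129757-181491=948266
16. interest=⌊948266·84/10000⌋=7965; principal=190980-7965=183015; balance=948266-183015=765251
17. interest=⌊765251·84/10000⌋=6428; principal=190980-6428=184552; balance=765251-184552=580699
18. interest=⌊580699·84/10000⌋=4877; principal=190980-4877=186103; balance=580699-186103=394596
19. interest=⌊394596·84/10000⌋=3314; principal=190980-3314=187666; balance=394596-187666=206930
20. interest=⌊206930·84/10000⌋=1738; principal=190980-1738=189242; balance=206930-189242=17688
21. interest=⌊17688·84/10000⌋=148; principal=min(190980-148,17688)=17688; balance=17688-17688=0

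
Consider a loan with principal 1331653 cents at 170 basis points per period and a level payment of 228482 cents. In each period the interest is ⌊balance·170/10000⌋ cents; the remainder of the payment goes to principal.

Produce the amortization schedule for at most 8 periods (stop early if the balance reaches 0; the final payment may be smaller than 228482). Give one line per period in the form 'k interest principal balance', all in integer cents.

1 22638 205844 1125809
2 19138 209344 916465
3 15579 212903 703562
4 11960 216522 487040
5 8279 220203 266837
6 4536 223946 42891
7 729 42891 0

1. interest=⌊1331653·170/10000⌋=22638; principal=228482-22638=205844; balance=1331653-205844=1125809
2. interest=⌊1125809·170/10000⌋=19138; principal=228482-19138=209344; balance=1125809-209344=916465
3. interest=⌊916465·170/10000⌋=15579; principal=228482-15579=212903; balance=916465-212903=703562
4. interest=⌊703562·170/10000⌋=11960; principal=228482-11960=216522; balance=703562-216522=487040
5. interest=⌊487040·170/10000⌋=8279; principal=228482-8279=220203; balance=487040-220203=266837
6. interest=⌊266837·170/10000⌋=4536; principal=228482-4536=223946; balance=266837-223946=42891
7. interest=⌊42891·170/10000⌋=729; principal=min(228482-729,42891)=42891; balance=42891-42891=0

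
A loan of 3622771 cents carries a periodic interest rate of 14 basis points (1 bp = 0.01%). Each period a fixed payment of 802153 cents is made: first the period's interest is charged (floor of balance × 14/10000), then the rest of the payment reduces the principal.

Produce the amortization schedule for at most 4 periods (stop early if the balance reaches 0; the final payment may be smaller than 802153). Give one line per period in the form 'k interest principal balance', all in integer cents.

1. interest=⌊3622771·14/10000⌋=5071; principal=802153-5071=797082; balance=3622771-797082=2825689
2. interest=⌊2825689·14/10000⌋=3955; principal=802153-3955=798198; balance=2825689-798198=2027491
3. interest=⌊2027491·14/10000⌋=2838; principal=802153-2838=799315; balance=2027491-799315=1228176
4. interest=⌊1228176·14/10000⌋=1719; principal=802153-1719=800434; balance=1228176-800434=427742

1 5071 797082 2825689
2 3955 798198 2027491
3 2838 799315 1228176
4 1719 800434 427742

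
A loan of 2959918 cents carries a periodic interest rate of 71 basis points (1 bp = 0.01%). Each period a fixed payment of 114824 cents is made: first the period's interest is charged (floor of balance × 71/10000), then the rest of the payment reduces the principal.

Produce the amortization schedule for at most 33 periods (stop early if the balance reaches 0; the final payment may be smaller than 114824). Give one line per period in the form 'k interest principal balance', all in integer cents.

1 21015 93809 2866109
2 20349 94475 2771634
3 19678 95146 2676488
4 19003 95821 2580667
5 18322 96502 2484165
6 17637 97187 2386978
7 16947 97877 2289101
8 16252 98572 2190529
9 15552 99272 2091257
10 14847 99977 1991280
11 14138 100686 1890594
12 13423 101401 1789193
13 12703 102121 1687072
14 11978 102846 1584226
15 11248 103576 1480650
16 10512 104312 1376338
17 9771 105053 1271285
18 9026 105798 1165487
19 8274 106550 1058937
20 7518 107306 951631
21 6756 108068 843563
22 5989 108835 734728
23 5216 109608 625120
24 4438 110386 514734
25 3654 111170 403564
26 2865 111959 291605
27 2070 112754 178851
28 1269 113555 65296
29 463 65296 0

1. interest=⌊2959918·71/10000⌋=21015; principal=114824-21015=93809; balance=2959918-93809=2866109
2. interest=⌊2866109·71/10000⌋=20349; principal=114824-20349=94475; balance=2866109-94475=2771634
3. interest=⌊2771634·71/10000⌋=19678; principal=114824-19678=95146; balance=2771634-95146=2676488
4. interest=⌊2676488·71/10000⌋=19003; principal=114824-19003=95821; balance=2676488-95821=2580667
5. interest=⌊2580667·71/10000⌋=18322; principal=114824-18322=96502; balance=2580667-96502=2484165
6. interest=⌊2484165·71/10000⌋=17637; principal=114824-17637=97187; balance=2484165-97187=2386978
7. interest=⌊2386978·71/10000⌋=16947; principal=114824-16947=97877; balance=2386978-97877=2289101
8. interest=⌊2289101·71/10000⌋=16252; principal=114824-16252=98572; balance=2289101-98572=2190529
9. interest=⌊2190529·71/10000⌋=15552; principal=114824-15552=99272; balance=2190529-99272=2091257
10. interest=⌊2091257·71/10000⌋=14847; principal=114824-14847=99977; balance=2091257-99977=1991280
11. interest=⌊1991280·71/10000⌋=14138; principal=114824-14138=100686; balance=1991280-100686=1890594
12. interest=⌊1890594·71/10000⌋=13423; principal=114824-13423=101401; balance=1890594-101401=1789193
13. interest=⌊1789193·71/10000⌋=12703; principal=114824-12703=102121; balance=1789193-102121=1687072
14. interest=⌊1687072·71/10000⌋=11978; principal=114824-11978=102846; balance=1687072-102846=1584226
15. interest=⌊1584226·71/10000⌋=11248; principal=114824-11248=103576; balance=1584226-103576=1480650
16. interest=⌊1480650·71/10000⌋=10512; principal=114824-10512=104312; balance=1480650-104312=1376338
17. interest=⌊1376338·71/10000⌋=9771; principal=114824-9771=105053; balance=1376338-105053=1271285
18. interest=⌊1271285·71/10000⌋=9026; principal=114824-9026=105798; balance=1271285-105798=1165487
19. interest=⌊1165487·71/10000⌋=8274; principal=114824-8274=106550; balance=1165487-106550=1058937
20. interest=⌊1058937·71/10000⌋=7518; principal=114824-7518=107306; balance=1058937-107306=951631
21. interest=⌊951631·71/10000⌋=6756; principal=114824-6756=108068; balance=951631-108068=843563
22. interest=⌊843563·71/10000⌋=5989; principal=114824-5989=108835; balance=843563-108835=734728
23. interest=⌊734728·71/10000⌋=5216; principal=114824-5216=109608; balance=734728-109608=625120
24. interest=⌊625120·71/10000⌋=4438; principal=114824-4438=110386; balance=625120-110386=514734
25. interest=⌊514734·71/10000⌋=3654; principal=114824-3654=111170; balance=514734-111170=403564
26. interest=⌊403564·71/10000⌋=2865; principal=114824-2865=111959; balance=403564-111959=291605
27. interest=⌊291605·71/10000⌋=2070; principal=114824-2070=112754; balance=291605-112754=178851
28. interest=⌊178851·71/10000⌋=1269; principal=114824-1269=113555; balance=178851-113555=65296
29. interest=⌊65296·71/10000⌋=463; principal=min(114824-463,65296)=65296; balance=65296-65296=0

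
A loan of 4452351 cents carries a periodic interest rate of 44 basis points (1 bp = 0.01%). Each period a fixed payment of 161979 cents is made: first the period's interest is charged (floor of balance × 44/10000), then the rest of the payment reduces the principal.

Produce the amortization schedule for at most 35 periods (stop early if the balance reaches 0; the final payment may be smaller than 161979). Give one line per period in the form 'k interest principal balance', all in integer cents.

1. interest=⌊4452351·44/10000⌋=19590; principal=161979-19590=142389; balance=4452351-142389=4309962
2. interest=⌊4309962·44/10000⌋=18963; principal=161979-18963=143016; balance=4309962-143016=4166946
3. interest=⌊4166946·44/10000⌋=18334; principal=161979-18334=143645; balance=4166946-143645=4023301
4. interest=⌊4023301·44/10000⌋=17702; principal=161979-17702=144277; balance=4023301-144277=3879024
5. interest=⌊3879024·44/10000⌋=17067; principal=161979-17067=144912; balance=3879024-144912=3734112
6. interest=⌊3734112·44/10000⌋=16430; principal=161979-16430=145549; balance=3734112-145549=3588563
7. interest=⌊3588563·44/10000⌋=15789; principal=161979-15789=146190; balance=3588563-146190=3442373
8. interest=⌊3442373·44/10000⌋=15146; principal=161979-15146=146833; balance=3442373-146833=3295540
9. interest=⌊3295540·44/10000⌋=14500; principal=161979-14500=147479; balance=3295540-147479=3148061
10. interest=⌊3148061·44/10000⌋=13851; principal=161979-13851=148128; balance=3148061-148128=2999933
11. interest=⌊2999933·44/10000⌋=13199; principal=161979-13199=148780; balance=2999933-148780=2851153
12. interest=⌊2851153·44/10000⌋=12545; principal=161979-12545=149434; balance=2851153-149434=2701719
13. interest=⌊2701719·44/10000⌋=11887; principal=161979-11887=150092; balance=2701719-150092=2551627
14. interest=⌊2551627·44/10000⌋=11227; principal=161979-11227=150752; balance=2551627-150752=2400875
15. interest=⌊2400875·44/10000⌋=10563; principal=161979-10563=151416; balance=2400875-151416=2249459
16. interest=⌊2249459·44/10000⌋=9897; principal=161979-9897=152082; balance=2249459-152082=2097377
17. interest=⌊2097377·44/10000⌋=9228; principal=161979-9228=152751; balance=2097377-152751=1944626
18. interest=⌊1944626·44/10000⌋=8556; principal=161979-8556=153423; balance=1944626-153423=1791203
19. interest=⌊1791203·44/10000⌋=7881; principal=161979-7881=154098; balance=1791203-154098=1637105
20. interest=⌊1637105·44/10000⌋=7203; principal=161979-7203=154776; balance=1637105-154776=1482329
21. interest=⌊1482329·44/10000⌋=6522; principal=161979-6522=155457; balance=1482329-155457=1326872
22. interest=⌊1326872·44/10000⌋=5838; principal=161979-5838=156141; balance=1326872-156141=1170731
23. interest=⌊1170731·44/10000⌋=5151; principal=161979-5151=156828; balance=1170731-156828=1013903
24. interest=⌊1013903·44/10000⌋=4461; principal=161979-4461=157518; balance=1013903-157518=856385
25. interest=⌊856385·44/10000⌋=3768; principal=161979-3768=158211; balance=856385-158211=698174
26. interest=⌊698174·44/10000⌋=3071; principal=161979-3071=158908; balance=698174-158908=539266
27. interest=⌊539266·44/10000⌋=2372; principal=161979-2372=159607; balance=539266-159607=379659
28. interest=⌊379659·44/10000⌋=1670; principal=161979-1670=160309; balance=379659-160309=219350
29. interest=⌊219350·44/10000⌋=965; principal=161979-965=161014; balance=219350-161014=58336
30. interest=⌊58336·44/10000⌋=256; principal=min(161979-256,58336)=58336; balance=58336-58336=0

1 19590 142389 4309962
2 18963 143016 4166946
3 18334 143645 4023301
4 17702 144277 3879024
5 17067 144912 3734112
6 16430 145549 3588563
7 15789 146190 3442373
8 15146 146833 3295540
9 14500 147479 3148061
10 13851 148128 2999933
11 13199 148780 2851153
12 12545 149434 2701719
13 11887 150092 2551627
14 11227 150752 2400875
15 10563 151416 2249459
16 9897 152082 2097377
17 9228 152751 1944626
18 8556 153423 1791203
19 7881 154098 1637105
20 7203 154776 1482329
21 6522 155457 1326872
22 5838 156141 1170731
23 5151 156828 1013903
24 4461 157518 856385
25 3768 158211 698174
26 3071 158908 539266
27 2372 159607 379659
28 1670 160309 219350
29 965 161014 58336
30 256 58336 0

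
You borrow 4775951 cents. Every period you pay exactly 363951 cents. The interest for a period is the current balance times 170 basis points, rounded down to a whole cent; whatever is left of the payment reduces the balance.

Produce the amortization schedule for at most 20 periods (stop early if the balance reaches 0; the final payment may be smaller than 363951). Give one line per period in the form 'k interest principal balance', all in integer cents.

1 81191 282760 4493191
2 76384 287567 4205624
3 71495 292456 3913168
4 66523 297428 3615740
5 61467 302484 3313256
6 56325 307626 3005630
7 51095 312856 2692774
8 45777 318174 2374600
9 40368 323583 2051017
10 34867 329084 1721933
11 29272 334679 1387254
12 23583 340368 1046886
13 17797 346154 700732
14 11912 352039 348693
15 5927 348693 0

1. interest=⌊4775951·170/10000⌋=81191; principal=363951-81191=282760; balance=4775951-282760=4493191
2. interest=⌊4493191·170/10000⌋=76384; principal=363951-76384=287567; balance=4493191-287567=4205624
3. interest=⌊4205624·170/10000⌋=71495; principal=363951-71495=292456; balance=4205624-292456=3913168
4. interest=⌊3913168·170/10000⌋=66523; principal=363951-66523=297428; balance=3913168-297428=3615740
5. interest=⌊3615740·170/10000⌋=61467; principal=363951-61467=302484; balance=3615740-302484=3313256
6. interest=⌊3313256·170/10000⌋=56325; principal=363951-56325=307626; balance=3313256-307626=3005630
7. interest=⌊3005630·170/10000⌋=51095; principal=363951-51095=312856; balance=3005630-312856=2692774
8. interest=⌊2692774·170/10000⌋=45777; principal=363951-45777=318174; balance=2692774-318174=2374600
9. interest=⌊2374600·170/10000⌋=40368; principal=363951-40368=323583; balance=2374600-323583=2051017
10. interest=⌊2051017·170/10000⌋=34867; principal=363951-34867=329084; balance=2051017-329084=1721933
11. interest=⌊1721933·170/10000⌋=29272; principal=363951-29272=334679; balance=1721933-334679=1387254
12. interest=⌊1387254·170/10000⌋=23583; principal=363951-23583=340368; balance=1387254-340368=1046886
13. interest=⌊1046886·170/10000⌋=17797; principal=363951-17797=346154; balance=1046886-346154=700732
14. interest=⌊700732·170/10000⌋=11912; principal=363951-11912=352039; balance=700732-352039=348693
15. interest=⌊348693·170/10000⌋=5927; principal=min(363951-5927,348693)=348693; balance=348693-348693=0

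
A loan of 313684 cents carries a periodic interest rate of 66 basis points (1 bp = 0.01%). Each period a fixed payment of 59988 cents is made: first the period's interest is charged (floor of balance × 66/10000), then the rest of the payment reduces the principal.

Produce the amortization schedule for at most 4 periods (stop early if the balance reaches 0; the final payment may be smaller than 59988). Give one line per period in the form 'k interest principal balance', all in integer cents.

1. interest=⌊313684·66/10000⌋=2070; principal=59988-2070=57918; balance=313684-57918=255766
2. interest=⌊255766·66/10000⌋=1688; principal=59988-1688=58300; balance=255766-58300=197466
3. interest=⌊197466·66/10000⌋=1303; principal=59988-1303=58685; balance=197466-58685=138781
4. interest=⌊138781·66/10000⌋=915; principal=59988-915=59073; balance=138781-59073=79708

1 2070 57918 255766
2 1688 58300 197466
3 1303 58685 138781
4 915 59073 79708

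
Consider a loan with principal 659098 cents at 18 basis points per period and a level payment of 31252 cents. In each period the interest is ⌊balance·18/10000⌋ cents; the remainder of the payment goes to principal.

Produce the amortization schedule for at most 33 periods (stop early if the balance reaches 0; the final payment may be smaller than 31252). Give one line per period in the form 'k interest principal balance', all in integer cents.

1 1186 30066 629032
2 1132 30120 598912
3 1078 30174 568738
4 1023 30229 538509
5 969 30283 508226
6 914 30338 477888
7 860 30392 447496
8 805 30447 417049
9 750 30502 386547
10 695 30557 355990
11 640 30612 325378
12 585 30667 294711
13 530 30722 263989
14 475 30777 233212
15 419 30833 202379
16 364 30888 171491
17 308 30944 140547
18 252 31000 109547
19 197 31055 78492
20 141 31111 47381
21 85 31167 16214
22 29 16214 0

1. interest=⌊659098·18/10000⌋=1186; principal=31252-1186=30066; balance=659098-30066=629032
2. interest=⌊629032·18/10000⌋=1132; principal=31252-1132=30120; balance=629032-30120=598912
3. interest=⌊598912·18/10000⌋=1078; principal=31252-1078=30174; balance=598912-30174=568738
4. interest=⌊568738·18/10000⌋=1023; principal=31252-1023=30229; balance=568738-30229=538509
5. interest=⌊538509·18/10000⌋=969; principal=31252-969=30283; balance=538509-30283=508226
6. interest=⌊508226·18/10000⌋=914; principal=31252-914=30338; balance=508226-30338=477888
7. interest=⌊477888·18/10000⌋=860; principal=31252-860=30392; balance=477888-30392=447496
8. interest=⌊447496·18/10000⌋=805; principal=31252-805=30447; balance=447496-30447=417049
9. interest=⌊417049·18/10000⌋=750; principal=31252-750=30502; balance=417049-30502=386547
10. interest=⌊386547·18/10000⌋=695; principal=31252-695=30557; balance=386547-30557=355990
11. interest=⌊355990·18/10000⌋=640; principal=31252-640=30612; balance=355990-30612=325378
12. interest=⌊325378·18/10000⌋=585; principal=31252-585=30667; balance=325378-30667=294711
13. interest=⌊294711·18/10000⌋=530; principal=31252-530=30722; balance=294711-30722=263989
14. interest=⌊263989·18/10000⌋=475; principal=31252-475=30777; balance=263989-30777=233212
15. interest=⌊233212·18/10000⌋=419; principal=31252-419=30833; balance=233212-30833=202379
16. interest=⌊202379·18/10000⌋=364; principal=31252-364=30888; balance=202379-30888=171491
17. interest=⌊171491·18/10000⌋=308; principal=31252-308=30944; balance=171491-30944=140547
18. interest=⌊140547·18/10000⌋=252; principal=31252-252=31000; balance=140547-31000=109547
19. interest=⌊109547·18/10000⌋=197; principal=31252-197=31055; balance=109547-31055=78492
20. interest=⌊78492·18/10000⌋=141; principal=31252-141=31111; balance=78492-31111=47381
21. interest=⌊47381·18/10000⌋=85; principal=31252-85=31167; balance=47381-31167=16214
22. interest=⌊16214·18/10000⌋=29; principal=min(31252-29,16214)=16214; balance=16214-16214=0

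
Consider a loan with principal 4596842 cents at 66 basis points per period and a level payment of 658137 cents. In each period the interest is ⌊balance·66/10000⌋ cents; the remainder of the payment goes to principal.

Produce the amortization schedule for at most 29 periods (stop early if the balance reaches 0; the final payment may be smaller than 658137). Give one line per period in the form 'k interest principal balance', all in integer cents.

1 30339 627798 3969044
2 26195 631942 3337102
3 22024 636113 2700989
4 17826 640311 2060678
5 13600 644537 1416141
6 9346 648791 767350
7 5064 653073 114277
8 754 114277 0

1. interest=⌊4596842·66/10000⌋=30339; principal=658137-30339=627798; balance=4596842-627798=3969044
2. interest=⌊3969044·66/10000⌋=26195; principal=658137-26195=631942; balance=3969044-631942=3337102
3. interest=⌊3337102·66/10000⌋=22024; principal=658137-22024=636113; balance=3337102-636113=2700989
4. interest=⌊2700989·66/10000⌋=17826; principal=658137-17826=640311; balance=2700989-640311=2060678
5. interest=⌊2060678·66/10000⌋=13600; principal=658137-13600=644537; balance=2060678-644537=1416141
6. interest=⌊1416141·66/10000⌋=9346; principal=658137-9346=648791; balance=1416141-648791=767350
7. interest=⌊767350·66/10000⌋=5064; principal=658137-5064=653073; balance=767350-653073=114277
8. interest=⌊114277·66/10000⌋=754; principal=min(658137-754,114277)=114277; balance=114277-114277=0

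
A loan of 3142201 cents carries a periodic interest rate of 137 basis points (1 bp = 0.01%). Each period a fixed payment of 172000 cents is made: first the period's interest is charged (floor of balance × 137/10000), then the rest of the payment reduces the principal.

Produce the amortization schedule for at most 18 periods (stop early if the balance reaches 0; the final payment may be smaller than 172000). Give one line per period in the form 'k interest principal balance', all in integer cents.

1. interest=⌊3142201·137/10000⌋=43048; principal=172000-43048=128952; balance=3142201-128952=3013249
2. interest=⌊3013249·137/10000⌋=41281; principal=172000-41281=130719; balance=3013249-130719=2882530
3. interest=⌊2882530·137/10000⌋=39490; principal=172000-39490=132510; balance=2882530-132510=2750020
4. interest=⌊2750020·137/10000⌋=37675; principal=172000-37675=134325; balance=2750020-134325=2615695
5. interest=⌊2615695·137/10000⌋=35835; principal=172000-35835=136165; balance=2615695-136165=2479530
6. interest=⌊2479530·137/10000⌋=33969; principal=172000-33969=138031; balance=2479530-138031=2341499
7. interest=⌊2341499·137/10000⌋=32078; principal=172000-32078=139922; balance=2341499-139922=2201577
8. interest=⌊2201577·137/10000⌋=30161; principal=172000-30161=141839; balance=2201577-141839=2059738
9. interest=⌊2059738·137/10000⌋=28218; principal=172000-28218=143782; balance=2059738-143782=1915956
10. interest=⌊1915956·137/10000⌋=26248; principal=172000-26248=145752; balance=1915956-145752=1770204
11. interest=⌊1770204·137/10000⌋=24251; principal=172000-24251=147749; balance=1770204-147749=1622455
12. interest=⌊1622455·137/10000⌋=22227; principal=172000-22227=149773; balance=1622455-149773=1472682
13. interest=⌊1472682·137/10000⌋=20175; principal=172000-20175=151825; balance=1472682-151825=1320857
14. interest=⌊1320857·137/10000⌋=18095; principal=172000-18095=153905; balance=1320857-153905=1166952
15. interest=⌊1166952·137/10000⌋=15987; principal=172000-15987=156013; balance=1166952-156013=1010939
16. interest=⌊1010939·137/10000⌋=13849; principal=172000-13849=158151; balance=1010939-158151=852788
17. interest=⌊852788·137/10000⌋=11683; principal=172000-11683=160317; balance=852788-160317=692471
18. interest=⌊692471·137/10000⌋=9486; principal=172000-9486=162514; balance=692471-162514=529957

1 43048 128952 3013249
2 41281 130719 2882530
3 39490 132510 2750020
4 37675 134325 2615695
5 35835 136165 2479530
6 33969 138031 2341499
7 32078 139922 2201577
8 30161 141839 2059738
9 28218 143782 1915956
10 26248 145752 1770204
11 24251 147749 1622455
12 22227 149773 1472682
13 20175 151825 1320857
14 18095 153905 1166952
15 15987 156013 1010939
16 13849 158151 852788
17 11683 160317 692471
18 9486 162514 529957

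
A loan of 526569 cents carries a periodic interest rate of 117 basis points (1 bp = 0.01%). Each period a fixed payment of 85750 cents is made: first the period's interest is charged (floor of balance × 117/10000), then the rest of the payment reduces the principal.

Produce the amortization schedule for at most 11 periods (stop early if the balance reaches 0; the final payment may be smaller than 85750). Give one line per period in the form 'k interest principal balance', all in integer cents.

1. interest=⌊526569·117/10000⌋=6160; principal=85750-6160=79590; balance=526569-79590=446979
2. interest=⌊446979·117/10000⌋=5229; principal=85750-5229=80521; balance=446979-80521=366458
3. interest=⌊366458·117/10000⌋=4287; principal=85750-4287=81463; balance=366458-81463=284995
4. interest=⌊284995·117/10000⌋=3334; principal=85750-3334=82416; balance=284995-82416=202579
5. interest=⌊202579·117/10000⌋=2370; principal=85750-2370=83380; balance=202579-83380=119199
6. interest=⌊119199·117/10000⌋=1394; principal=85750-1394=84356; balance=119199-84356=34843
7. interest=⌊34843·117/10000⌋=407; principal=min(85750-407,34843)=34843; balance=34843-34843=0

1 6160 79590 446979
2 5229 80521 366458
3 4287 81463 284995
4 3334 82416 202579
5 2370 83380 119199
6 1394 84356 34843
7 407 34843 0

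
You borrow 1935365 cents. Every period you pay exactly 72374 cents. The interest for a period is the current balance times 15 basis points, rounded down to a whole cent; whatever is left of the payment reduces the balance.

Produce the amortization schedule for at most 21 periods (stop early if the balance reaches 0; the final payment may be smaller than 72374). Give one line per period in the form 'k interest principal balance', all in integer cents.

1 2903 69471 1865894
2 2798 69576 1796318
3 2694 69680 1726638
4 2589 69785 1656853
5 2485 69889 1586964
6 2380 69994 1516970
7 2275 70099 1446871
8 2170 70204 1376667
9 2065 70309 1306358
10 1959 70415 1235943
11 1853 70521 1165422
12 1748 70626 1094796
13 1642 70732 1024064
14 1536 70838 953226
15 1429 70945 882281
16 1323 71051 811230
17 1216 71158 740072
18 1110 71264 668808
19 1003 71371 597437
20 896 71478 525959
21 788 71586 454373

1. interest=⌊1935365·15/10000⌋=2903; principal=72374-2903=69471; balance=1935365-69471=1865894
2. interest=⌊1865894·15/10000⌋=2798; principal=72374-2798=69576; balance=1865894-69576=1796318
3. interest=⌊1796318·15/10000⌋=2694; principal=72374-2694=69680; balance=1796318-69680=1726638
4. interest=⌊1726638·15/10000⌋=2589; principal=72374-2589=69785; balance=1726638-69785=1656853
5. interest=⌊1656853·15/10000⌋=2485; principal=72374-2485=69889; balance=1656853-69889=1586964
6. interest=⌊1586964·15/10000⌋=2380; principal=72374-2380=69994; balance=1586964-69994=1516970
7. interest=⌊1516970·15/10000⌋=2275; principal=72374-2275=70099; balance=1516970-70099=1446871
8. interest=⌊1446871·15/10000⌋=2170; principal=72374-2170=70204; balance=1446871-70204=1376667
9. interest=⌊1376667·15/10000⌋=2065; principal=72374-2065=70309; balance=1376667-70309=1306358
10. interest=⌊1306358·15/10000⌋=1959; principal=72374-1959=70415; balance=1306358-70415=1235943
11. interest=⌊1235943·15/10000⌋=1853; principal=72374-1853=70521; balance=1235943-70521=1165422
12. interest=⌊1165422·15/10000⌋=1748; principal=72374-1748=70626; balance=1165422-70626=1094796
13. interest=⌊1094796·15/10000⌋=1642; principal=72374-1642=70732; balance=1094796-70732=1024064
14. interest=⌊1024064·15/10000⌋=1536; principal=72374-1536=70838; balance=1024064-70838=953226
15. interest=⌊953226·15/10000⌋=1429; principal=72374-1429=70945; balance=953226-70945=882281
16. interest=⌊882281·15/10000⌋=1323; principal=72374-1323=71051; balance=882281-71051=811230
17. interest=⌊811230·15/10000⌋=1216; principal=72374-1216=71158; balance=811230-71158=740072
18. interest=⌊740072·15/10000⌋=1110; principal=72374-1110=71264; balance=740072-71264=668808
19. interest=⌊668808·15/10000⌋=1003; principal=72374-1003=71371; balance=668808-71371=597437
20. interest=⌊597437·15/10000⌋=896; principal=72374-896=71478; balance=597437-71478=525959
21. interest=⌊525959·15/10000⌋=788; principal=72374-788=71586; balance=525959-71586=454373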